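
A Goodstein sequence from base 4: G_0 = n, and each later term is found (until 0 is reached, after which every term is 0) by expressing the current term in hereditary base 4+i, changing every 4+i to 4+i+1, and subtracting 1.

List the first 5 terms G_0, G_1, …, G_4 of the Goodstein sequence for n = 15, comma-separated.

base 4: 15 = 3·4 + 3; at 5: 3·5 + 3 = 18; next = 17
base 5: 17 = 3·5 + 2; at 6: 3·6 + 2 = 20; next = 19
base 6: 19 = 3·6 + 1; at 7: 3·7 + 1 = 22; next = 21
base 7: 21 = 3·7; at 8: 3·8 = 24; next = 23

15, 17, 19, 21, 23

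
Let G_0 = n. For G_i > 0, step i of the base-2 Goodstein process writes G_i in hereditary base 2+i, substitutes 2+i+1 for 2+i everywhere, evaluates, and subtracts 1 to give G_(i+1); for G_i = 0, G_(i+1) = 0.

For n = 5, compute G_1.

(0) 5|_2 = 2^2 + 1 ↦ 3^3 + 1|_3 = 28 ⇒ 27
(1) 27|_3 = 3^3 ↦ 4^4|_4 = 256 ⇒ 255

27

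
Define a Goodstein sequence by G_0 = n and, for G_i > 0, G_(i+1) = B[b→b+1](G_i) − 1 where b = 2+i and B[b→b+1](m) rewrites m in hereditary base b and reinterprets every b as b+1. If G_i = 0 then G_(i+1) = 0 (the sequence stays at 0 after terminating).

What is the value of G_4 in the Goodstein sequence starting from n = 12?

280019

12 —HB2→ 2^(2 + 1) + 2^2 —bump→ 3^(3 + 1) + 3^3 = 108 —(−1)→ 107
107 —HB3→ 3^(3 + 1) + 2·3^2 + 2·3 + 2 —bump→ 4^(4 + 1) + 2·4^2 + 2·4 + 2 = 1066 —(−1)→ 1065
1065 —HB4→ 4^(4 + 1) + 2·4^2 + 2·4 + 1 —bump→ 5^(5 + 1) + 2·5^2 + 2·5 + 1 = 15686 —(−1)→ 15685
15685 —HB5→ 5^(5 + 1) + 2·5^2 + 2·5 —bump→ 6^(6 + 1) + 2·6^2 + 2·6 = 280020 —(−1)→ 280019
280019 —HB6→ 6^(6 + 1) + 2·6^2 + 6 + 5 —bump→ 7^(7 + 1) + 2·7^2 + 7 + 5 = 5764911 —(−1)→ 5764910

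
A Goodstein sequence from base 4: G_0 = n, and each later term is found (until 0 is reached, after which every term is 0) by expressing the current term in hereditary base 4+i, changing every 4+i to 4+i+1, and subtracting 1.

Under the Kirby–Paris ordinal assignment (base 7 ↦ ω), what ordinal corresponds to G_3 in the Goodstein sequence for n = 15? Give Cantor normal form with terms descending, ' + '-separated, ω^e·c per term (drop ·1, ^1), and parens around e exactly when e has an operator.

(0) 15|_4 = 3·4 + 3 ↦ 3·5 + 3|_5 = 18 ⇒ 17
(1) 17|_5 = 3·5 + 2 ↦ 3·6 + 2|_6 = 20 ⇒ 19
(2) 19|_6 = 3·6 + 1 ↦ 3·7 + 1|_7 = 22 ⇒ 21

ω·3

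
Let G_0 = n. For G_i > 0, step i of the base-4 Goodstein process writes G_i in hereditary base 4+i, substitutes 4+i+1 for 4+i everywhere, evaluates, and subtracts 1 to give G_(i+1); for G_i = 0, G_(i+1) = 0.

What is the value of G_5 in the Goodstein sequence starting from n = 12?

18

step 0: 12 = 3·4; sub 5 for 4: 3·5; = 15; G_1 = 15−1 = 14
step 1: 14 = 2·5 + 4; sub 6 for 5: 2·6 + 4; = 16; G_2 = 16−1 = 15
step 2: 15 = 2·6 + 3; sub 7 for 6: 2·7 + 3; = 17; G_3 = 17−1 = 16
step 3: 16 = 2·7 + 2; sub 8 for 7: 2·8 + 2; = 18; G_4 = 18−1 = 17
step 4: 17 = 2·8 + 1; sub 9 for 8: 2·9 + 1; = 19; G_5 = 19−1 = 18
step 5: 18 = 2·9; sub 10 for 9: 2·10; = 20; G_6 = 20−1 = 19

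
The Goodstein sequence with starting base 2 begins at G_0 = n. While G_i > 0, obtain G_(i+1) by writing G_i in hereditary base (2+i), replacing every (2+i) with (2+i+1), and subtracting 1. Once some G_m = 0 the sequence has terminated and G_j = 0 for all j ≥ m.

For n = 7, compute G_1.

30

step 0: 7 = 2^2 + 2 + 1; sub 3 for 2: 3^3 + 3 + 1; = 31; G_1 = 31−1 = 30
step 1: 30 = 3^3 + 3; sub 4 for 3: 4^4 + 4; = 260; G_2 = 260−1 = 259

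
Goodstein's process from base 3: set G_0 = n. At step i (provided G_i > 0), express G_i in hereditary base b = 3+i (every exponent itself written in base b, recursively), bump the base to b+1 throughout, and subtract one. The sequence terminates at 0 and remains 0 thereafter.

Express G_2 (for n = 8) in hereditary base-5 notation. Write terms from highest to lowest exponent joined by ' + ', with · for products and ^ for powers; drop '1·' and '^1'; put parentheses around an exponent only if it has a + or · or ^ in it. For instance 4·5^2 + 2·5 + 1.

2·5

[0] 8 ≡ 2·3 + 2 (base 3). Lift 4: 10. −1: 9.
[1] 9 ≡ 2·4 + 1 (base 4). Lift 5: 11. −1: 10.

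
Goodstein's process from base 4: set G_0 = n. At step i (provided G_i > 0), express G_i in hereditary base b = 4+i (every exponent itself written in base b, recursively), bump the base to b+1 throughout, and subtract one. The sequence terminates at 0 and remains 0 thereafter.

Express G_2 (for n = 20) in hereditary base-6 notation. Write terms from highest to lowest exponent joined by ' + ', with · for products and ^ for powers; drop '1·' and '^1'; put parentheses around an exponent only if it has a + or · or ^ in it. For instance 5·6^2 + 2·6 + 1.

step 0: 20 = 4^2 + 4; sub 5 for 4: 5^2 + 5; = 30; G_1 = 30−1 = 29
step 1: 29 = 5^2 + 4; sub 6 for 5: 6^2 + 4; = 40; G_2 = 40−1 = 39
step 2: 39 = 6^2 + 3; sub 7 for 6: 7^2 + 3; = 52; G_3 = 52−1 = 51

6^2 + 3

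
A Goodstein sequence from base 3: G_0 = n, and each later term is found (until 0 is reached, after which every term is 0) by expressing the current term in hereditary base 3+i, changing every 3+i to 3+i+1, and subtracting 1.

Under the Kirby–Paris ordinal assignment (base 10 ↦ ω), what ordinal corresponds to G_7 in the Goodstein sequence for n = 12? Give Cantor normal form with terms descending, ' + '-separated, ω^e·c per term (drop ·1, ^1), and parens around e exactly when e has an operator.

ω·7 + 5

step 0: 12 = 3^2 + 3; sub 4 for 3: 4^2 + 4; = 20; G_1 = 20−1 = 19
step 1: 19 = 4^2 + 3; sub 5 for 4: 5^2 + 3; = 28; G_2 = 28−1 = 27
step 2: 27 = 5^2 + 2; sub 6 for 5: 6^2 + 2; = 38; G_3 = 38−1 = 37
step 3: 37 = 6^2 + 1; sub 7 for 6: 7^2 + 1; = 50; G_4 = 50−1 = 49
step 4: 49 = 7^2; sub 8 for 7: 8^2; = 64; G_5 = 64−1 = 63
step 5: 63 = 7·8 + 7; sub 9 for 8: 7·9 + 7; = 70; G_6 = 70−1 = 69
step 6: 69 = 7·9 + 6; sub 10 for 9: 7·10 + 6; = 76; G_7 = 76−1 = 75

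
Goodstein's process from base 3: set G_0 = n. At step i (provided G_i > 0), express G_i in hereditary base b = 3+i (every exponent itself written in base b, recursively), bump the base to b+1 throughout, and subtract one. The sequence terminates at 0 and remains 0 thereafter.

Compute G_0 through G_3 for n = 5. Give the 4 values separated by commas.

5, 5, 5, 5

base 3: 5 = 3 + 2; at 4: 4 + 2 = 6; next = 5
base 4: 5 = 4 + 1; at 5: 5 + 1 = 6; next = 5
base 5: 5 = 5; at 6: 6 = 6; next = 5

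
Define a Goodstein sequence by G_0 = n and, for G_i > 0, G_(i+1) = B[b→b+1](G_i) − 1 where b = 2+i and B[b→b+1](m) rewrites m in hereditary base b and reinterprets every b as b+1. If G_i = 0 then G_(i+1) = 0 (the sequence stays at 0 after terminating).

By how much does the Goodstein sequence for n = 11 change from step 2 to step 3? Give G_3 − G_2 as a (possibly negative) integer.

(0) 11|_2 = 2^(2 + 1) + 2 + 1 ↦ 3^(3 + 1) + 3 + 1|_3 = 85 ⇒ 84
(1) 84|_3 = 3^(3 + 1) + 3 ↦ 4^(4 + 1) + 4|_4 = 1028 ⇒ 1027
(2) 1027|_4 = 4^(4 + 1) + 3 ↦ 5^(5 + 1) + 3|_5 = 15628 ⇒ 15627

14600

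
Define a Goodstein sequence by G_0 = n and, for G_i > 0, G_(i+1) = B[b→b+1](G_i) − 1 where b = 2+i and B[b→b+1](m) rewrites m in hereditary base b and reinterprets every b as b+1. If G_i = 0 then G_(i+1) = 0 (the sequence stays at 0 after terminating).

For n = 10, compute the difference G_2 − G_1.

942

G_0 = 10. HB_2(10) = 2^(2 + 1) + 2. Bump = 84. G_1 = 83.
G_1 = 83. HB_3(83) = 3^(3 + 1) + 2. Bump = 1026. G_2 = 1025.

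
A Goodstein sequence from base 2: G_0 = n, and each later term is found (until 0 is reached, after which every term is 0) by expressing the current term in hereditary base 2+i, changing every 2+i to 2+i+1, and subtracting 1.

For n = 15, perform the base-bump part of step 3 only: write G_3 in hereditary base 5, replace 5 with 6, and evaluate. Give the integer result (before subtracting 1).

326594

G_0 = 15. HB_2(15) = 2^(2 + 1) + 2^2 + 2 + 1. Bump = 112. G_1 = 111.
G_1 = 111. HB_3(111) = 3^(3 + 1) + 3^3 + 3. Bump = 1284. G_2 = 1283.
G_2 = 1283. HB_4(1283) = 4^(4 + 1) + 4^4 + 3. Bump = 18753. G_3 = 18752.
G_3 = 18752. HB_5(18752) = 5^(5 + 1) + 5^5 + 2. Bump = 326594. G_4 = 326593.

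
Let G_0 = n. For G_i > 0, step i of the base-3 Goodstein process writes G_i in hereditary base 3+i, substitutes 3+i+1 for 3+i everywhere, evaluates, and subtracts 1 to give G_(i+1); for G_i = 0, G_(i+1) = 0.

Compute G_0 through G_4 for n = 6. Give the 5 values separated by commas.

step 0: 6 = 2·3; sub 4 for 3: 2·4; = 8; G_1 = 8−1 = 7
step 1: 7 = 4 + 3; sub 5 for 4: 5 + 3; = 8; G_2 = 8−1 = 7
step 2: 7 = 5 + 2; sub 6 for 5: 6 + 2; = 8; G_3 = 8−1 = 7
step 3: 7 = 6 + 1; sub 7 for 6: 7 + 1; = 8; G_4 = 8−1 = 7

6, 7, 7, 7, 7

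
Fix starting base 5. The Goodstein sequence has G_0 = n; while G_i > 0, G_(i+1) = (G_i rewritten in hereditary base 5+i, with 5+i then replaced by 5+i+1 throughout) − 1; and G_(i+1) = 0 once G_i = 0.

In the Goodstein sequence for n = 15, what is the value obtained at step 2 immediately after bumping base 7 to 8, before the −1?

G_0 = 15. HB_5(15) = 3·5. Bump = 18. G_1 = 17.
G_1 = 17. HB_6(17) = 2·6 + 5. Bump = 19. G_2 = 18.
G_2 = 18. HB_7(18) = 2·7 + 4. Bump = 20. G_3 = 19.

20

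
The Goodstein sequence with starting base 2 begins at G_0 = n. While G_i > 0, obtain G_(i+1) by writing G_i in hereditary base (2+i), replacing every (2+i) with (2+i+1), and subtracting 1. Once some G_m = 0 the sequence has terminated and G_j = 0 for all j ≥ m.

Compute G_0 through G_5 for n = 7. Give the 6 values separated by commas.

7, 30, 259, 3127, 46657, 823543

G_0=7  [base 2] 2^2 + 2 + 1  →[2↦3]→  3^3 + 3 + 1 = 31  −1 ⇒ G_1=30
G_1=30  [base 3] 3^3 + 3  →[3↦4]→  4^4 + 4 = 260  −1 ⇒ G_2=259
G_2=259  [base 4] 4^4 + 3  →[4↦5]→  5^5 + 3 = 3128  −1 ⇒ G_3=3127
G_3=3127  [base 5] 5^5 + 2  →[5↦6]→  6^6 + 2 = 46658  −1 ⇒ G_4=46657
G_4=46657  [base 6] 6^6 + 1  →[6↦7]→  7^7 + 1 = 823544  −1 ⇒ G_5=823543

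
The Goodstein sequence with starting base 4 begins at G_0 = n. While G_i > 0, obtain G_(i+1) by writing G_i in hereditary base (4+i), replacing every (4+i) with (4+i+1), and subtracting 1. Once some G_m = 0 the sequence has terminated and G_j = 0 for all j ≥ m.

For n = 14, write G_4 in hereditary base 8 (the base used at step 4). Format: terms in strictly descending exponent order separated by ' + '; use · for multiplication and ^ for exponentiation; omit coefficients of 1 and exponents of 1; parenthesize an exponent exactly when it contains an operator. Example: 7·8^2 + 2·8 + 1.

step 0: 14 = 3·4 + 2; sub 5 for 4: 3·5 + 2; = 17; G_1 = 17−1 = 16
step 1: 16 = 3·5 + 1; sub 6 for 5: 3·6 + 1; = 19; G_2 = 19−1 = 18
step 2: 18 = 3·6; sub 7 for 6: 3·7; = 21; G_3 = 21−1 = 20
step 3: 20 = 2·7 + 6; sub 8 for 7: 2·8 + 6; = 22; G_4 = 22−1 = 21

2·8 + 5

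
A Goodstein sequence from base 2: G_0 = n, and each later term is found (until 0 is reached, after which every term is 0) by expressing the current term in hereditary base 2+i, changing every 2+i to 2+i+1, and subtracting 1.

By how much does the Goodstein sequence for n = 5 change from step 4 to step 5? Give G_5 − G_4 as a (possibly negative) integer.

5 —HB2→ 2^2 + 1 —bump→ 3^3 + 1 = 28 —(−1)→ 27
27 —HB3→ 3^3 —bump→ 4^4 = 256 —(−1)→ 255
255 —HB4→ 3·4^3 + 3·4^2 + 3·4 + 3 —bump→ 3·5^3 + 3·5^2 + 3·5 + 3 = 468 —(−1)→ 467
467 —HB5→ 3·5^3 + 3·5^2 + 3·5 + 2 —bump→ 3·6^3 + 3·6^2 + 3·6 + 2 = 776 —(−1)→ 775
775 —HB6→ 3·6^3 + 3·6^2 + 3·6 + 1 —bump→ 3·7^3 + 3·7^2 + 3·7 + 1 = 1198 —(−1)→ 1197

422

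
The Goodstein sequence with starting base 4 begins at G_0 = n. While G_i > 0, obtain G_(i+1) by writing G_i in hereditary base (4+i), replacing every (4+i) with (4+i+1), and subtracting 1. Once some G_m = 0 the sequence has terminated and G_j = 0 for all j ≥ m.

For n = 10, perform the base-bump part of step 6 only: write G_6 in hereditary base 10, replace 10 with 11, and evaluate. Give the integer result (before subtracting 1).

(0) 10|_4 = 2·4 + 2 ↦ 2·5 + 2|_5 = 12 ⇒ 11
(1) 11|_5 = 2·5 + 1 ↦ 2·6 + 1|_6 = 13 ⇒ 12
(2) 12|_6 = 2·6 ↦ 2·7|_7 = 14 ⇒ 13
(3) 13|_7 = 7 + 6 ↦ 8 + 6|_8 = 14 ⇒ 13
(4) 13|_8 = 8 + 5 ↦ 9 + 5|_9 = 14 ⇒ 13
(5) 13|_9 = 9 + 4 ↦ 10 + 4|_10 = 14 ⇒ 13

14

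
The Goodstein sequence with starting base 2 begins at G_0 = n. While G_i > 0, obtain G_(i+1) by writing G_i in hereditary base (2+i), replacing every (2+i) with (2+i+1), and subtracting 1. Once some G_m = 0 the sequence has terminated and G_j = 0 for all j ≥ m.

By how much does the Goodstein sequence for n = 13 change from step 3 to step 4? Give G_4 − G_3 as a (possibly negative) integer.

base 2: 13 = 2^(2 + 1) + 2^2 + 1; at 3: 3^(3 + 1) + 3^3 + 1 = 109; next = 108
base 3: 108 = 3^(3 + 1) + 3^3; at 4: 4^(4 + 1) + 4^4 = 1280; next = 1279
base 4: 1279 = 4^(4 + 1) + 3·4^3 + 3·4^2 + 3·4 + 3; at 5: 5^(5 + 1) + 3·5^3 + 3·5^2 + 3·5 + 3 = 16093; next = 16092
base 5: 16092 = 5^(5 + 1) + 3·5^3 + 3·5^2 + 3·5 + 2; at 6: 6^(6 + 1) + 3·6^3 + 3·6^2 + 3·6 + 2 = 280712; next = 280711

264619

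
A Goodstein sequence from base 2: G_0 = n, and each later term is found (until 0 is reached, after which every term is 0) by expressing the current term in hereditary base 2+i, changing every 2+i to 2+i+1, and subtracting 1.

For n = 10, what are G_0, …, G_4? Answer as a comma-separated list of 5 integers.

10, 83, 1025, 15625, 279935

G_0=10  [base 2] 2^(2 + 1) + 2  →[2↦3]→  3^(3 + 1) + 3 = 84  −1 ⇒ G_1=83
G_1=83  [base 3] 3^(3 + 1) + 2  →[3↦4]→  4^(4 + 1) + 2 = 1026  −1 ⇒ G_2=1025
G_2=1025  [base 4] 4^(4 + 1) + 1  →[4↦5]→  5^(5 + 1) + 1 = 15626  −1 ⇒ G_3=15625
G_3=15625  [base 5] 5^(5 + 1)  →[5↦6]→  6^(6 + 1) = 279936  −1 ⇒ G_4=279935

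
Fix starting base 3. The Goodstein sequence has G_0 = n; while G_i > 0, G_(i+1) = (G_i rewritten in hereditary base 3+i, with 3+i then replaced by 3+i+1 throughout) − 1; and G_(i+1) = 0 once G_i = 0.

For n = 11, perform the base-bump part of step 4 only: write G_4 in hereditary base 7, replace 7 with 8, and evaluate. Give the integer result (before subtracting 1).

(0) 11|_3 = 3^2 + 2 ↦ 4^2 + 2|_4 = 18 ⇒ 17
(1) 17|_4 = 4^2 + 1 ↦ 5^2 + 1|_5 = 26 ⇒ 25
(2) 25|_5 = 5^2 ↦ 6^2|_6 = 36 ⇒ 35
(3) 35|_6 = 5·6 + 5 ↦ 5·7 + 5|_7 = 40 ⇒ 39
(4) 39|_7 = 5·7 + 4 ↦ 5·8 + 4|_8 = 44 ⇒ 43

44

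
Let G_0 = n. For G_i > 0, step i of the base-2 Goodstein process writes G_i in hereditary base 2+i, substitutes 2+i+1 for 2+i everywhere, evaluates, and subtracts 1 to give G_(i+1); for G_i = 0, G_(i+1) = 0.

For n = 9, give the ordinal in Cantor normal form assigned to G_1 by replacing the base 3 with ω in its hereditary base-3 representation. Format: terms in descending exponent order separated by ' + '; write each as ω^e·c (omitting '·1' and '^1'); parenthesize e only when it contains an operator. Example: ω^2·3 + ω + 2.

ω^(ω + 1)

9 —HB2→ 2^(2 + 1) + 1 —bump→ 3^(3 + 1) + 1 = 82 —(−1)→ 81
81 —HB3→ 3^(3 + 1) —bump→ 4^(4 + 1) = 1024 —(−1)→ 1023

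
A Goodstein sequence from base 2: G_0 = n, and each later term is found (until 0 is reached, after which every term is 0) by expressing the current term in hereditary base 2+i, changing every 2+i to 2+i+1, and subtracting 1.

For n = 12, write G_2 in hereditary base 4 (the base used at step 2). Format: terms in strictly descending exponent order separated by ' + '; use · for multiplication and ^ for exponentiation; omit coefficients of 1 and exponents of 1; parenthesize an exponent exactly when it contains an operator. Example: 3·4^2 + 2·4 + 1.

4^(4 + 1) + 2·4^2 + 2·4 + 1

G_0 = 12. HB_2(12) = 2^(2 + 1) + 2^2. Bump = 108. G_1 = 107.
G_1 = 107. HB_3(107) = 3^(3 + 1) + 2·3^2 + 2·3 + 2. Bump = 1066. G_2 = 1065.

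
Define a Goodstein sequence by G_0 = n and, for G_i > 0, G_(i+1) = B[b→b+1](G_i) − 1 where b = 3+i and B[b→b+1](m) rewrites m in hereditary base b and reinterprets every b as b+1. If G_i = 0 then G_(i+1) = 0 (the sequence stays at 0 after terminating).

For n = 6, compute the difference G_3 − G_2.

0

G_0=6  [base 3] 2·3  →[3↦4]→  2·4 = 8  −1 ⇒ G_1=7
G_1=7  [base 4] 4 + 3  →[4↦5]→  5 + 3 = 8  −1 ⇒ G_2=7
G_2=7  [base 5] 5 + 2  →[5↦6]→  6 + 2 = 8  −1 ⇒ G_3=7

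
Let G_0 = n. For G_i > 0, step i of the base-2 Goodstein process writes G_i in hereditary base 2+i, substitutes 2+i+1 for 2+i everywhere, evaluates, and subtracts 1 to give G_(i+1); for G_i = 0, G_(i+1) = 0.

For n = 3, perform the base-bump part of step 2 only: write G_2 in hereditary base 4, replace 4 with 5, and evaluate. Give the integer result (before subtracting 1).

G_0=3  [base 2] 2 + 1  →[2↦3]→  3 + 1 = 4  −1 ⇒ G_1=3
G_1=3  [base 3] 3  →[3↦4]→  4 = 4  −1 ⇒ G_2=3
G_2=3  [base 4] 3  →[4↦5]→  3 = 3  −1 ⇒ G_3=2

3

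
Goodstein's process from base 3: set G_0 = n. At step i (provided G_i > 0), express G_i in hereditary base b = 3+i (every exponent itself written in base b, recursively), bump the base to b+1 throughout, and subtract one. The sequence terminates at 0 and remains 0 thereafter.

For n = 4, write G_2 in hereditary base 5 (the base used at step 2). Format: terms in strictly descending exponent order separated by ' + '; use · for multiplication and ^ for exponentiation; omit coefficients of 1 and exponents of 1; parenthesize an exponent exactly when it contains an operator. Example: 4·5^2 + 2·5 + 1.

step 0: 4 = 3 + 1; sub 4 for 3: 4 + 1; = 5; G_1 = 5−1 = 4
step 1: 4 = 4; sub 5 for 4: 5; = 5; G_2 = 5−1 = 4
step 2: 4 = 4; sub 6 for 5: 4; = 4; G_3 = 4−1 = 3

4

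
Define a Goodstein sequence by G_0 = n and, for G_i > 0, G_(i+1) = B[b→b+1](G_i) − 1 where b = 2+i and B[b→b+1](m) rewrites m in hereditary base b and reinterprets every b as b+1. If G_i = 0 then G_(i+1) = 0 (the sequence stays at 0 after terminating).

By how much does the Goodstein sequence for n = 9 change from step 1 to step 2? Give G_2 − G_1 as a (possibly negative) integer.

942

i=0: 9 = 2^(2 + 1) + 1 (b=2); 2→3: 3^(3 + 1) + 1 = 82; 82−1 = 81
i=1: 81 = 3^(3 + 1) (b=3); 3→4: 4^(4 + 1) = 1024; 1024−1 = 1023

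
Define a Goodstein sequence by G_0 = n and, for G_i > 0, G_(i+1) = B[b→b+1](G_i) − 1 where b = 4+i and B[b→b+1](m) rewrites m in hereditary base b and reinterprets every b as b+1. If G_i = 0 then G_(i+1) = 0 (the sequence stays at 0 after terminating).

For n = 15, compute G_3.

21

step 0: 15 = 3·4 + 3; sub 5 for 4: 3·5 + 3; = 18; G_1 = 18−1 = 17
step 1: 17 = 3·5 + 2; sub 6 for 5: 3·6 + 2; = 20; G_2 = 20−1 = 19
step 2: 19 = 3·6 + 1; sub 7 for 6: 3·7 + 1; = 22; G_3 = 22−1 = 21
step 3: 21 = 3·7; sub 8 for 7: 3·8; = 24; G_4 = 24−1 = 23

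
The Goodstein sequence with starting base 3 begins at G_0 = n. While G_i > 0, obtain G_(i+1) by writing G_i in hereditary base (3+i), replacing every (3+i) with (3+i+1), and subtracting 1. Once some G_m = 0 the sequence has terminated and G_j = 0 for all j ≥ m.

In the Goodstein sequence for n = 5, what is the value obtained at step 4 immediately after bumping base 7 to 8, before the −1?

4

G_0=5  [base 3] 3 + 2  →[3↦4]→  4 + 2 = 6  −1 ⇒ G_1=5
G_1=5  [base 4] 4 + 1  →[4↦5]→  5 + 1 = 6  −1 ⇒ G_2=5
G_2=5  [base 5] 5  →[5↦6]→  6 = 6  −1 ⇒ G_3=5
G_3=5  [base 6] 5  →[6↦7]→  5 = 5  −1 ⇒ G_4=4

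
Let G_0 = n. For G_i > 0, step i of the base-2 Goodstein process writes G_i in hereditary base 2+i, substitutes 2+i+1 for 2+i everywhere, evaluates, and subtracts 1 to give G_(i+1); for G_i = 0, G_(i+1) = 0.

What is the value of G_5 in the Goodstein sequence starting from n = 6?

G_0=6  [base 2] 2^2 + 2  →[2↦3]→  3^3 + 3 = 30  −1 ⇒ G_1=29
G_1=29  [base 3] 3^3 + 2  →[3↦4]→  4^4 + 2 = 258  −1 ⇒ G_2=257
G_2=257  [base 4] 4^4 + 1  →[4↦5]→  5^5 + 1 = 3126  −1 ⇒ G_3=3125
G_3=3125  [base 5] 5^5  →[5↦6]→  6^6 = 46656  −1 ⇒ G_4=46655
G_4=46655  [base 6] 5·6^5 + 5·6^4 + 5·6^3 + 5·6^2 + 5·6 + 5  →[6↦7]→  5·7^5 + 5·7^4 + 5·7^3 + 5·7^2 + 5·7 + 5 = 98040  −1 ⇒ G_5=98039

98039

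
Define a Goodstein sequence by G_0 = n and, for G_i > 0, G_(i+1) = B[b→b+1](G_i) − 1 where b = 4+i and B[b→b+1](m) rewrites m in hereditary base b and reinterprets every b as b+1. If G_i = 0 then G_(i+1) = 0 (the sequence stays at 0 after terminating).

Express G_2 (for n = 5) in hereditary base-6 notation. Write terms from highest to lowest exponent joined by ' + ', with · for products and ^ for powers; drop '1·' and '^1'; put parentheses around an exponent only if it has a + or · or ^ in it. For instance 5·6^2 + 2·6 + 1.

base 4: 5 = 4 + 1; at 5: 5 + 1 = 6; next = 5
base 5: 5 = 5; at 6: 6 = 6; next = 5
base 6: 5 = 5; at 7: 5 = 5; next = 4

5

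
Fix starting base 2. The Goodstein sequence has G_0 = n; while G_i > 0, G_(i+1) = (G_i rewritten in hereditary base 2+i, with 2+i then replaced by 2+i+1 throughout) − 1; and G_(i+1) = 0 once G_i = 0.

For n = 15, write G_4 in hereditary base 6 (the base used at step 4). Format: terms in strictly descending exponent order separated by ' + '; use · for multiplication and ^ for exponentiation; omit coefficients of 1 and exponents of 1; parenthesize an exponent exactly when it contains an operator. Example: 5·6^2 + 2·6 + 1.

[0] 15 ≡ 2^(2 + 1) + 2^2 + 2 + 1 (base 2). Lift 3: 112. −1: 111.
[1] 111 ≡ 3^(3 + 1) + 3^3 + 3 (base 3). Lift 4: 1284. −1: 1283.
[2] 1283 ≡ 4^(4 + 1) + 4^4 + 3 (base 4). Lift 5: 18753. −1: 18752.
[3] 18752 ≡ 5^(5 + 1) + 5^5 + 2 (base 5). Lift 6: 326594. −1: 326593.

6^(6 + 1) + 6^6 + 1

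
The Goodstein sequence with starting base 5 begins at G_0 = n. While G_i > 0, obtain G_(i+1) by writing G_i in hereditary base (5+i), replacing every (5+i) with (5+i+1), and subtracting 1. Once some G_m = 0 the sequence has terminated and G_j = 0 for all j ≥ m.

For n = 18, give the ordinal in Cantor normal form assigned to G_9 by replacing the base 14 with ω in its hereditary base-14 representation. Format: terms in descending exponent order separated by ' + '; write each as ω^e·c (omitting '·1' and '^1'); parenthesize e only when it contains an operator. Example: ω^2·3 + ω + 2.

ω·2 + 3

base 5: 18 = 3·5 + 3; at 6: 3·6 + 3 = 21; next = 20
base 6: 20 = 3·6 + 2; at 7: 3·7 + 2 = 23; next = 22
base 7: 22 = 3·7 + 1; at 8: 3·8 + 1 = 25; next = 24
base 8: 24 = 3·8; at 9: 3·9 = 27; next = 26
base 9: 26 = 2·9 + 8; at 10: 2·10 + 8 = 28; next = 27
base 10: 27 = 2·10 + 7; at 11: 2·11 + 7 = 29; next = 28
base 11: 28 = 2·11 + 6; at 12: 2·12 + 6 = 30; next = 29
base 12: 29 = 2·12 + 5; at 13: 2·13 + 5 = 31; next = 30
base 13: 30 = 2·13 + 4; at 14: 2·14 + 4 = 32; next = 31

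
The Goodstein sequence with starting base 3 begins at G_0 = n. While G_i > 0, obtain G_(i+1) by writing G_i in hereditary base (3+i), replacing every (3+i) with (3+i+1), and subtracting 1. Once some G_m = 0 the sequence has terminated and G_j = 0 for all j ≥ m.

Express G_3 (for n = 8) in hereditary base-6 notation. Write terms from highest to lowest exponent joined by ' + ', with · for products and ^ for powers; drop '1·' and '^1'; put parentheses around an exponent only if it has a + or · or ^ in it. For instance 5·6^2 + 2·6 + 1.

[0] 8 ≡ 2·3 + 2 (base 3). Lift 4: 10. −1: 9.
[1] 9 ≡ 2·4 + 1 (base 4). Lift 5: 11. −1: 10.
[2] 10 ≡ 2·5 (base 5). Lift 6: 12. −1: 11.
[3] 11 ≡ 6 + 5 (base 6). Lift 7: 12. −1: 11.

6 + 5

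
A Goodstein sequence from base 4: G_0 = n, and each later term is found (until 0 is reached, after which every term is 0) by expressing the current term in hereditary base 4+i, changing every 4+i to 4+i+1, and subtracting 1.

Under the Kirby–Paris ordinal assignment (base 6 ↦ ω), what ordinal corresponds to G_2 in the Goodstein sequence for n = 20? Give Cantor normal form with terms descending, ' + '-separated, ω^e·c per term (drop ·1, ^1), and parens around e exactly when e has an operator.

ω^2 + 3

[0] 20 ≡ 4^2 + 4 (base 4). Lift 5: 30. −1: 29.
[1] 29 ≡ 5^2 + 4 (base 5). Lift 6: 40. −1: 39.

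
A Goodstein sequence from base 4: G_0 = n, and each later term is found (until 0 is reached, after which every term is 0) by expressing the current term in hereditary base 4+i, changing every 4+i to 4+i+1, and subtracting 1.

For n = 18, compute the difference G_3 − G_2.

12

i=0: 18 = 4^2 + 2 (b=4); 4→5: 5^2 + 2 = 27; 27−1 = 26
i=1: 26 = 5^2 + 1 (b=5); 5→6: 6^2 + 1 = 37; 37−1 = 36
i=2: 36 = 6^2 (b=6); 6→7: 7^2 = 49; 49−1 = 48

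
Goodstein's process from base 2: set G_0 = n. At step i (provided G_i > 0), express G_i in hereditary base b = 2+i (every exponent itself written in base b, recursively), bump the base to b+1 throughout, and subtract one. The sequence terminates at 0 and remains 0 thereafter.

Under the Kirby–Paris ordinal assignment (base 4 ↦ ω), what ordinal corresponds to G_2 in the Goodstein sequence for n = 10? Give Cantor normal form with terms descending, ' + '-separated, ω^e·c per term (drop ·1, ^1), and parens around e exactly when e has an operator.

ω^(ω + 1) + 1

10 —HB2→ 2^(2 + 1) + 2 —bump→ 3^(3 + 1) + 3 = 84 —(−1)→ 83
83 —HB3→ 3^(3 + 1) + 2 —bump→ 4^(4 + 1) + 2 = 1026 —(−1)→ 1025
1025 —HB4→ 4^(4 + 1) + 1 —bump→ 5^(5 + 1) + 1 = 15626 —(−1)→ 15625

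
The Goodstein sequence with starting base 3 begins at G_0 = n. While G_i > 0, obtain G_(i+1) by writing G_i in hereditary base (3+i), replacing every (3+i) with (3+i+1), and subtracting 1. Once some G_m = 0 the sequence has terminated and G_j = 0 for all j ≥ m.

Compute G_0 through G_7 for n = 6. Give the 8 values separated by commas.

[0] 6 ≡ 2·3 (base 3). Lift 4: 8. −1: 7.
[1] 7 ≡ 4 + 3 (base 4). Lift 5: 8. −1: 7.
[2] 7 ≡ 5 + 2 (base 5). Lift 6: 8. −1: 7.
[3] 7 ≡ 6 + 1 (base 6). Lift 7: 8. −1: 7.
[4] 7 ≡ 7 (base 7). Lift 8: 8. −1: 7.
[5] 7 ≡ 7 (base 8). Lift 9: 7. −1: 6.
[6] 6 ≡ 6 (base 9). Lift 10: 6. −1: 5.

6, 7, 7, 7, 7, 7, 6, 5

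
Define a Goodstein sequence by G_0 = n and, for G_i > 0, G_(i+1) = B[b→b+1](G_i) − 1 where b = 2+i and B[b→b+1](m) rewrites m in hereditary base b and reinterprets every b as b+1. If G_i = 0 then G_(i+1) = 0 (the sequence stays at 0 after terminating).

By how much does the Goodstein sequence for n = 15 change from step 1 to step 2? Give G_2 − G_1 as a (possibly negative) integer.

(0) 15|_2 = 2^(2 + 1) + 2^2 + 2 + 1 ↦ 3^(3 + 1) + 3^3 + 3 + 1|_3 = 112 ⇒ 111
(1) 111|_3 = 3^(3 + 1) + 3^3 + 3 ↦ 4^(4 + 1) + 4^4 + 4|_4 = 1284 ⇒ 1283

1172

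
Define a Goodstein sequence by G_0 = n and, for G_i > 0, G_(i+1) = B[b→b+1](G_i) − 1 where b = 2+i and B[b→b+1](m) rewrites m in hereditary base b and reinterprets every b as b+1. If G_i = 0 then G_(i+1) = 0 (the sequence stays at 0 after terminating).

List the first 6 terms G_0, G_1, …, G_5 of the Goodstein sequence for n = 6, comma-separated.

6, 29, 257, 3125, 46655, 98039

G_0=6  [base 2] 2^2 + 2  →[2↦3]→  3^3 + 3 = 30  −1 ⇒ G_1=29
G_1=29  [base 3] 3^3 + 2  →[3↦4]→  4^4 + 2 = 258  −1 ⇒ G_2=257
G_2=257  [base 4] 4^4 + 1  →[4↦5]→  5^5 + 1 = 3126  −1 ⇒ G_3=3125
G_3=3125  [base 5] 5^5  →[5↦6]→  6^6 = 46656  −1 ⇒ G_4=46655
G_4=46655  [base 6] 5·6^5 + 5·6^4 + 5·6^3 + 5·6^2 + 5·6 + 5  →[6↦7]→  5·7^5 + 5·7^4 + 5·7^3 + 5·7^2 + 5·7 + 5 = 98040  −1 ⇒ G_5=98039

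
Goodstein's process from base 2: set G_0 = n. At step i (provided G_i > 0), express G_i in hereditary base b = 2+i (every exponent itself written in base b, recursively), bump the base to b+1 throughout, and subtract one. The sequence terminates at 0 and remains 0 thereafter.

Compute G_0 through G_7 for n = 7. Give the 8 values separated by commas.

(0) 7|_2 = 2^2 + 2 + 1 ↦ 3^3 + 3 + 1|_3 = 31 ⇒ 30
(1) 30|_3 = 3^3 + 3 ↦ 4^4 + 4|_4 = 260 ⇒ 259
(2) 259|_4 = 4^4 + 3 ↦ 5^5 + 3|_5 = 3128 ⇒ 3127
(3) 3127|_5 = 5^5 + 2 ↦ 6^6 + 2|_6 = 46658 ⇒ 46657
(4) 46657|_6 = 6^6 + 1 ↦ 7^7 + 1|_7 = 823544 ⇒ 823543
(5) 823543|_7 = 7^7 ↦ 8^8|_8 = 16777216 ⇒ 16777215
(6) 16777215|_8 = 7·8^7 + 7·8^6 + 7·8^5 + 7·8^4 + 7·8^3 + 7·8^2 + 7·8 + 7 ↦ 7·9^7 + 7·9^6 + 7·9^5 + 7·9^4 + 7·9^3 + 7·9^2 + 7·9 + 7|_9 = 37665880 ⇒ 37665879

7, 30, 259, 3127, 46657, 823543, 16777215, 37665879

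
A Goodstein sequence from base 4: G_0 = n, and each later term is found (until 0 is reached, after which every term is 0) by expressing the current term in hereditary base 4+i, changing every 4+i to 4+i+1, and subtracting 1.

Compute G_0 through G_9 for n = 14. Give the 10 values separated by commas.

G_0=14  [base 4] 3·4 + 2  →[4↦5]→  3·5 + 2 = 17  −1 ⇒ G_1=16
G_1=16  [base 5] 3·5 + 1  →[5↦6]→  3·6 + 1 = 19  −1 ⇒ G_2=18
G_2=18  [base 6] 3·6  →[6↦7]→  3·7 = 21  −1 ⇒ G_3=20
G_3=20  [base 7] 2·7 + 6  →[7↦8]→  2·8 + 6 = 22  −1 ⇒ G_4=21
G_4=21  [base 8] 2·8 + 5  →[8↦9]→  2·9 + 5 = 23  −1 ⇒ G_5=22
G_5=22  [base 9] 2·9 + 4  →[9↦10]→  2·10 + 4 = 24  −1 ⇒ G_6=23
G_6=23  [base 10] 2·10 + 3  →[10↦11]→  2·11 + 3 = 25  −1 ⇒ G_7=24
G_7=24  [base 11] 2·11 + 2  →[11↦12]→  2·12 + 2 = 26  −1 ⇒ G_8=25
G_8=25  [base 12] 2·12 + 1  →[12↦13]→  2·13 + 1 = 27  −1 ⇒ G_9=26

14, 16, 18, 20, 21, 22, 23, 24, 25, 26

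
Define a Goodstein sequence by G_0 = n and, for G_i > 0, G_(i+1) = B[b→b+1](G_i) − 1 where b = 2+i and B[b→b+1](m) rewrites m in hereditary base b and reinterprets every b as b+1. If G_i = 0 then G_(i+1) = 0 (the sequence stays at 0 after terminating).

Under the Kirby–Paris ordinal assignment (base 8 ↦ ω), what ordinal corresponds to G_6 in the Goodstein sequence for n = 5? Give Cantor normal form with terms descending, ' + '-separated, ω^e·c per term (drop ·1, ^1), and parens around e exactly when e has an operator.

i=0: 5 = 2^2 + 1 (b=2); 2→3: 3^3 + 1 = 28; 28−1 = 27
i=1: 27 = 3^3 (b=3); 3→4: 4^4 = 256; 256−1 = 255
i=2: 255 = 3·4^3 + 3·4^2 + 3·4 + 3 (b=4); 4→5: 3·5^3 + 3·5^2 + 3·5 + 3 = 468; 468−1 = 467
i=3: 467 = 3·5^3 + 3·5^2 + 3·5 + 2 (b=5); 5→6: 3·6^3 + 3·6^2 + 3·6 + 2 = 776; 776−1 = 775
i=4: 775 = 3·6^3 + 3·6^2 + 3·6 + 1 (b=6); 6→7: 3·7^3 + 3·7^2 + 3·7 + 1 = 1198; 1198−1 = 1197
i=5: 1197 = 3·7^3 + 3·7^2 + 3·7 (b=7); 7→8: 3·8^3 + 3·8^2 + 3·8 = 1752; 1752−1 = 1751
i=6: 1751 = 3·8^3 + 3·8^2 + 2·8 + 7 (b=8); 8→9: 3·9^3 + 3·9^2 + 2·9 + 7 = 2455; 2455−1 = 2454

ω^3·3 + ω^2·3 + ω·2 + 7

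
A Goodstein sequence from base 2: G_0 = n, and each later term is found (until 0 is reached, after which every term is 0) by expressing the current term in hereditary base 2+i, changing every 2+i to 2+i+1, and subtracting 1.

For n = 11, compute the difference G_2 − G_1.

943

G_0 = 11. HB_2(11) = 2^(2 + 1) + 2 + 1. Bump = 85. G_1 = 84.
G_1 = 84. HB_3(84) = 3^(3 + 1) + 3. Bump = 1028. G_2 = 1027.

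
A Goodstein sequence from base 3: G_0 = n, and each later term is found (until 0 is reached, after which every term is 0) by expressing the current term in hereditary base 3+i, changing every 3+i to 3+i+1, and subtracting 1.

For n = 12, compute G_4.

49

G_0=12  [base 3] 3^2 + 3  →[3↦4]→  4^2 + 4 = 20  −1 ⇒ G_1=19
G_1=19  [base 4] 4^2 + 3  →[4↦5]→  5^2 + 3 = 28  −1 ⇒ G_2=27
G_2=27  [base 5] 5^2 + 2  →[5↦6]→  6^2 + 2 = 38  −1 ⇒ G_3=37
G_3=37  [base 6] 6^2 + 1  →[6↦7]→  7^2 + 1 = 50  −1 ⇒ G_4=49
G_4=49  [base 7] 7^2  →[7↦8]→  8^2 = 64  −1 ⇒ G_5=63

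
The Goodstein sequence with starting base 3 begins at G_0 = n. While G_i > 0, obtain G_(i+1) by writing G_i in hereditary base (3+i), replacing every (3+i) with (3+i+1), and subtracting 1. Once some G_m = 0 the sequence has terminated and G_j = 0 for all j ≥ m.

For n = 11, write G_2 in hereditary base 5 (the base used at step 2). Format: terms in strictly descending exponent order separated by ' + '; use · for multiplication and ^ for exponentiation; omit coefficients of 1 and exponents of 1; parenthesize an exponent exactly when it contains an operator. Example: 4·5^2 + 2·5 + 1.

5^2

G_0=11  [base 3] 3^2 + 2  →[3↦4]→  4^2 + 2 = 18  −1 ⇒ G_1=17
G_1=17  [base 4] 4^2 + 1  →[4↦5]→  5^2 + 1 = 26  −1 ⇒ G_2=25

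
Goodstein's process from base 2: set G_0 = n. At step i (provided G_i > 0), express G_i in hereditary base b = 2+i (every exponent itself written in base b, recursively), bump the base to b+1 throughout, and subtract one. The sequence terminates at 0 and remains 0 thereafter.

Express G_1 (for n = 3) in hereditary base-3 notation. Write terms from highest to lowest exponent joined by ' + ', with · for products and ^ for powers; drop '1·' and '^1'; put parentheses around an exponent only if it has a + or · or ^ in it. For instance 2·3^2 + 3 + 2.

i=0: 3 = 2 + 1 (b=2); 2→3: 3 + 1 = 4; 4−1 = 3
i=1: 3 = 3 (b=3); 3→4: 4 = 4; 4−1 = 3

3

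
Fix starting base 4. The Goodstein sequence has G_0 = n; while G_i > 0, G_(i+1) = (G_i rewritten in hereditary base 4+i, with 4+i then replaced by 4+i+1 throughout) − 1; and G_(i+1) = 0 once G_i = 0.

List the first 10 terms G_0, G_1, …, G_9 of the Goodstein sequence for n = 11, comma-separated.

11, 12, 13, 14, 15, 15, 15, 15, 15, 15

step 0: 11 = 2·4 + 3; sub 5 for 4: 2·5 + 3; = 13; G_1 = 13−1 = 12
step 1: 12 = 2·5 + 2; sub 6 for 5: 2·6 + 2; = 14; G_2 = 14−1 = 13
step 2: 13 = 2·6 + 1; sub 7 for 6: 2·7 + 1; = 15; G_3 = 15−1 = 14
step 3: 14 = 2·7; sub 8 for 7: 2·8; = 16; G_4 = 16−1 = 15
step 4: 15 = 8 + 7; sub 9 for 8: 9 + 7; = 16; G_5 = 16−1 = 15
step 5: 15 = 9 + 6; sub 10 for 9: 10 + 6; = 16; G_6 = 16−1 = 15
step 6: 15 = 10 + 5; sub 11 for 10: 11 + 5; = 16; G_7 = 16−1 = 15
step 7: 15 = 11 + 4; sub 12 for 11: 12 + 4; = 16; G_8 = 16−1 = 15
step 8: 15 = 12 + 3; sub 13 for 12: 13 + 3; = 16; G_9 = 16−1 = 15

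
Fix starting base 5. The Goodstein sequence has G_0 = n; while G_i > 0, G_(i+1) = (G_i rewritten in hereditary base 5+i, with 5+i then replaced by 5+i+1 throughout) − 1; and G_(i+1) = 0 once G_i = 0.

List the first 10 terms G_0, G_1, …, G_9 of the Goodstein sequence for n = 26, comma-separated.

26, 36, 48, 53, 58, 63, 68, 73, 78, 83

i=0: 26 = 5^2 + 1 (b=5); 5→6: 6^2 + 1 = 37; 37−1 = 36
i=1: 36 = 6^2 (b=6); 6→7: 7^2 = 49; 49−1 = 48
i=2: 48 = 6·7 + 6 (b=7); 7→8: 6·8 + 6 = 54; 54−1 = 53
i=3: 53 = 6·8 + 5 (b=8); 8→9: 6·9 + 5 = 59; 59−1 = 58
i=4: 58 = 6·9 + 4 (b=9); 9→10: 6·10 + 4 = 64; 64−1 = 63
i=5: 63 = 6·10 + 3 (b=10); 10→11: 6·11 + 3 = 69; 69−1 = 68
i=6: 68 = 6·11 + 2 (b=11); 11→12: 6·12 + 2 = 74; 74−1 = 73
i=7: 73 = 6·12 + 1 (b=12); 12→13: 6·13 + 1 = 79; 79−1 = 78
i=8: 78 = 6·13 (b=13); 13→14: 6·14 = 84; 84−1 = 83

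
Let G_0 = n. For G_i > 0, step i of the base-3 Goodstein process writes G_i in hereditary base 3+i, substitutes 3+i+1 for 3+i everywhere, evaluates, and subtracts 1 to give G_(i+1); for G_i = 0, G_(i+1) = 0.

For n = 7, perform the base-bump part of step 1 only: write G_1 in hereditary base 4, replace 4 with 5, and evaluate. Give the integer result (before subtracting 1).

(0) 7|_3 = 2·3 + 1 ↦ 2·4 + 1|_4 = 9 ⇒ 8
(1) 8|_4 = 2·4 ↦ 2·5|_5 = 10 ⇒ 9

10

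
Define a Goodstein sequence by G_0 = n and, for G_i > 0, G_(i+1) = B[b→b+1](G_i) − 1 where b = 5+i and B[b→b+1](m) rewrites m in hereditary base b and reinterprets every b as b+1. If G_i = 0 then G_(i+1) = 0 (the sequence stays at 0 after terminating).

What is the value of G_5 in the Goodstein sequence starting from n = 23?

37

(0) 23|_5 = 4·5 + 3 ↦ 4·6 + 3|_6 = 27 ⇒ 26
(1) 26|_6 = 4·6 + 2 ↦ 4·7 + 2|_7 = 30 ⇒ 29
(2) 29|_7 = 4·7 + 1 ↦ 4·8 + 1|_8 = 33 ⇒ 32
(3) 32|_8 = 4·8 ↦ 4·9|_9 = 36 ⇒ 35
(4) 35|_9 = 3·9 + 8 ↦ 3·10 + 8|_10 = 38 ⇒ 37
(5) 37|_10 = 3·10 + 7 ↦ 3·11 + 7|_11 = 40 ⇒ 39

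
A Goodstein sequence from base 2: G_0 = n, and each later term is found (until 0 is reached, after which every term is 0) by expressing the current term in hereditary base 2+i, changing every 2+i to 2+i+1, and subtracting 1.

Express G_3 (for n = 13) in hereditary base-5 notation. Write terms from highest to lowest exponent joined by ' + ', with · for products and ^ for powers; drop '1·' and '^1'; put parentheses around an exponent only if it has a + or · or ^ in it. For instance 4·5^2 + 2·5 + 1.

base 2: 13 = 2^(2 + 1) + 2^2 + 1; at 3: 3^(3 + 1) + 3^3 + 1 = 109; next = 108
base 3: 108 = 3^(3 + 1) + 3^3; at 4: 4^(4 + 1) + 4^4 = 1280; next = 1279
base 4: 1279 = 4^(4 + 1) + 3·4^3 + 3·4^2 + 3·4 + 3; at 5: 5^(5 + 1) + 3·5^3 + 3·5^2 + 3·5 + 3 = 16093; next = 16092
base 5: 16092 = 5^(5 + 1) + 3·5^3 + 3·5^2 + 3·5 + 2; at 6: 6^(6 + 1) + 3·6^3 + 3·6^2 + 3·6 + 2 = 280712; next = 280711

5^(5 + 1) + 3·5^3 + 3·5^2 + 3·5 + 2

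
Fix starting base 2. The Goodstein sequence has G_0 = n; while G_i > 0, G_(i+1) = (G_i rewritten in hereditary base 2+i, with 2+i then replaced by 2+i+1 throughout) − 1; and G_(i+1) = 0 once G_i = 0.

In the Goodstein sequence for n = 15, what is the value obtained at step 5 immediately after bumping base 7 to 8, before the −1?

150994944

base 2: 15 = 2^(2 + 1) + 2^2 + 2 + 1; at 3: 3^(3 + 1) + 3^3 + 3 + 1 = 112; next = 111
base 3: 111 = 3^(3 + 1) + 3^3 + 3; at 4: 4^(4 + 1) + 4^4 + 4 = 1284; next = 1283
base 4: 1283 = 4^(4 + 1) + 4^4 + 3; at 5: 5^(5 + 1) + 5^5 + 3 = 18753; next = 18752
base 5: 18752 = 5^(5 + 1) + 5^5 + 2; at 6: 6^(6 + 1) + 6^6 + 2 = 326594; next = 326593
base 6: 326593 = 6^(6 + 1) + 6^6 + 1; at 7: 7^(7 + 1) + 7^7 + 1 = 6588345; next = 6588344
base 7: 6588344 = 7^(7 + 1) + 7^7; at 8: 8^(8 + 1) + 8^8 = 150994944; next = 150994943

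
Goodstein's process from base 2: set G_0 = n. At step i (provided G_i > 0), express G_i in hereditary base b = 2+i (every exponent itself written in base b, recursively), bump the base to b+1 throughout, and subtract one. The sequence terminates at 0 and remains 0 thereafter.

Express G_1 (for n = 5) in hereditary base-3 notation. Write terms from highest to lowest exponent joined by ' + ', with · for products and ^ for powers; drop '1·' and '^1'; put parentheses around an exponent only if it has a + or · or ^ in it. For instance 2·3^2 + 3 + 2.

G_0 = 5. HB_2(5) = 2^2 + 1. Bump = 28. G_1 = 27.
G_1 = 27. HB_3(27) = 3^3. Bump = 256. G_2 = 255.

3^3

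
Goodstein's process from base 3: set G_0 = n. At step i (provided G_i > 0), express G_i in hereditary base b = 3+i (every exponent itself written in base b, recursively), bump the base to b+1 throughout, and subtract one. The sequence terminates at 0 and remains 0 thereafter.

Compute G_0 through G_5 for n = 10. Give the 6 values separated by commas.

10, 16, 24, 27, 30, 33

G_0=10  [base 3] 3^2 + 1  →[3↦4]→  4^2 + 1 = 17  −1 ⇒ G_1=16
G_1=16  [base 4] 4^2  →[4↦5]→  5^2 = 25  −1 ⇒ G_2=24
G_2=24  [base 5] 4·5 + 4  →[5↦6]→  4·6 + 4 = 28  −1 ⇒ G_3=27
G_3=27  [base 6] 4·6 + 3  →[6↦7]→  4·7 + 3 = 31  −1 ⇒ G_4=30
G_4=30  [base 7] 4·7 + 2  →[7↦8]→  4·8 + 2 = 34  −1 ⇒ G_5=33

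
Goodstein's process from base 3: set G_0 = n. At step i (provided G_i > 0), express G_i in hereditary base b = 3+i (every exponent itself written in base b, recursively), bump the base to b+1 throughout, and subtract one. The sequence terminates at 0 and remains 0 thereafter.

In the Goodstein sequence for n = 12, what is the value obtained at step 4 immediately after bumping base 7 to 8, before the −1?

64

G_0 = 12. HB_3(12) = 3^2 + 3. Bump = 20. G_1 = 19.
G_1 = 19. HB_4(19) = 4^2 + 3. Bump = 28. G_2 = 27.
G_2 = 27. HB_5(27) = 5^2 + 2. Bump = 38. G_3 = 37.
G_3 = 37. HB_6(37) = 6^2 + 1. Bump = 50. G_4 = 49.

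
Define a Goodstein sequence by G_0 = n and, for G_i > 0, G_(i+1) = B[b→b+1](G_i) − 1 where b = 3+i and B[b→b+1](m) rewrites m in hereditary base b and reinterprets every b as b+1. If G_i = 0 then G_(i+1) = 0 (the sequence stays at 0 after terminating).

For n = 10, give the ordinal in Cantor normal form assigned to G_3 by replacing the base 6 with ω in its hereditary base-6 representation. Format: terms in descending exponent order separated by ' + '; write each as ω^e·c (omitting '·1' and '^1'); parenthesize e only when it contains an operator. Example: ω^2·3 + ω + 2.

(0) 10|_3 = 3^2 + 1 ↦ 4^2 + 1|_4 = 17 ⇒ 16
(1) 16|_4 = 4^2 ↦ 5^2|_5 = 25 ⇒ 24
(2) 24|_5 = 4·5 + 4 ↦ 4·6 + 4|_6 = 28 ⇒ 27

ω·4 + 3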